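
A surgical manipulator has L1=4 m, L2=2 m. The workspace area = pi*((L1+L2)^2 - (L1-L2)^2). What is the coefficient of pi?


Given: L1 = 4, L2 = 2
(L1+L2)^2 = (6)^2 = 36
(L1-L2)^2 = (2)^2 = 4
Difference = 36 - 4 = 32
This equals 4*L1*L2 = 4*4*2 = 32
Workspace area = 32*pi

32


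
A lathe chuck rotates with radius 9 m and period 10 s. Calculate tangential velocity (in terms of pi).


Given: radius r = 9 m, period T = 10 s
Using v = 2*pi*r / T
v = 2*pi*9 / 10
v = 18*pi / 10
v = 9/5*pi m/s

9/5*pi m/s


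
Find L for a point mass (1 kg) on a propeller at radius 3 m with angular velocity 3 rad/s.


Given: m = 1 kg, r = 3 m, omega = 3 rad/s
For a point mass: I = m*r^2
I = 1*3^2 = 1*9 = 9
L = I*omega = 9*3
L = 27 kg*m^2/s

27 kg*m^2/s


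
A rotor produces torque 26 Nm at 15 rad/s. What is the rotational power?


Given: tau = 26 Nm, omega = 15 rad/s
Using P = tau * omega
P = 26 * 15
P = 390 W

390 W


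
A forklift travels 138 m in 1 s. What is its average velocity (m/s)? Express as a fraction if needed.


Given: distance d = 138 m, time t = 1 s
Using v = d / t
v = 138 / 1
v = 138 m/s

138 m/s


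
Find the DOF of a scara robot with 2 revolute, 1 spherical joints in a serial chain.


Given: serial robot with 2 revolute, 1 spherical joints
DOF contribution per joint type: revolute=1, prismatic=1, spherical=3, fixed=0
DOF = 2*1 + 1*3
DOF = 5

5


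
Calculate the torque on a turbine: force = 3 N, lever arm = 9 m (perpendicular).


Given: F = 3 N, r = 9 m, angle = 90 deg (perpendicular)
Using tau = F * r * sin(90)
sin(90) = 1
tau = 3 * 9 * 1
tau = 27 Nm

27 Nm


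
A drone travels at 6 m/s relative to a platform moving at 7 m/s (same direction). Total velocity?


Given: object velocity = 6 m/s, platform velocity = 7 m/s (same direction)
Using classical velocity addition: v_total = v_object + v_platform
v_total = 6 + 7
v_total = 13 m/s

13 m/s


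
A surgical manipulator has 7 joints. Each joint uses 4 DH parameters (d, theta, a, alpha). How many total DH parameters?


Given: 7 joints, 4 DH parameters per joint (d, theta, a, alpha)
Total DH parameters = number_of_joints * 4
Total = 7 * 4
Total = 28

28


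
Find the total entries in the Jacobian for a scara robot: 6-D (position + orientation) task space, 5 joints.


Given: task space dimension = 6, joints = 5
Jacobian is a 6 x 5 matrix
Total entries = rows * columns
Total = 6 * 5
Total = 30

30


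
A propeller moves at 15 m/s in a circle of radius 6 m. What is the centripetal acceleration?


Given: v = 15 m/s, r = 6 m
Using a_c = v^2 / r
a_c = 15^2 / 6
a_c = 225 / 6
a_c = 75/2 m/s^2

75/2 m/s^2


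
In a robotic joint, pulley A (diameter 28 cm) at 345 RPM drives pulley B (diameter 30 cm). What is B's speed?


Given: D1 = 28 cm, w1 = 345 RPM, D2 = 30 cm
Using D1*w1 = D2*w2
w2 = D1*w1 / D2
w2 = 28*345 / 30
w2 = 9660 / 30
w2 = 322 RPM

322 RPM


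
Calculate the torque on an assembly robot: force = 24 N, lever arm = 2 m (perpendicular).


Given: F = 24 N, r = 2 m, angle = 90 deg (perpendicular)
Using tau = F * r * sin(90)
sin(90) = 1
tau = 24 * 2 * 1
tau = 48 Nm

48 Nm


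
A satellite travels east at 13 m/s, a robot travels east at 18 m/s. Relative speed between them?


Given: v_A = 13 m/s east, v_B = 18 m/s east
Both move in the same direction; relative speed = |v_A - v_B|
|13 - 18| = |-5|
= 5 m/s

5 m/s


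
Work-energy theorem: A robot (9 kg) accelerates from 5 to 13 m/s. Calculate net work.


Given: m = 9 kg, v0 = 5 m/s, v = 13 m/s
Using W = (1/2)*m*(v^2 - v0^2)
v^2 = 13^2 = 169
v0^2 = 5^2 = 25
v^2 - v0^2 = 169 - 25 = 144
W = (1/2)*9*144 = 648 J

648 J


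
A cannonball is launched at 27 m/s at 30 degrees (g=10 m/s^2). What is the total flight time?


Given: v0 = 27 m/s, theta = 30 deg, g = 10 m/s^2
sin(30) = 1/2
Using T = 2*v0*sin(theta) / g
T = 2*27*1/2 / 10
T = 27 / 10
T = 27/10 s

27/10 s


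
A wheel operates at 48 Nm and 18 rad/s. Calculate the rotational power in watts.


Given: tau = 48 Nm, omega = 18 rad/s
Using P = tau * omega
P = 48 * 18
P = 864 W

864 W


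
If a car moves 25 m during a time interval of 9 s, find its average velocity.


Given: distance d = 25 m, time t = 9 s
Using v = d / t
v = 25 / 9
v = 25/9 m/s

25/9 m/s


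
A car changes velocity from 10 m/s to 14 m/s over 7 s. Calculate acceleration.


Given: initial velocity v0 = 10 m/s, final velocity v = 14 m/s, time t = 7 s
Using a = (v - v0) / t
a = (14 - 10) / 7
a = 4 / 7
a = 4/7 m/s^2

4/7 m/s^2


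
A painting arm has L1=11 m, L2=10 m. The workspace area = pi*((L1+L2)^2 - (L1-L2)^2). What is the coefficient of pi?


Given: L1 = 11, L2 = 10
(L1+L2)^2 = (21)^2 = 441
(L1-L2)^2 = (1)^2 = 1
Difference = 441 - 1 = 440
This equals 4*L1*L2 = 4*11*10 = 440
Workspace area = 440*pi

440


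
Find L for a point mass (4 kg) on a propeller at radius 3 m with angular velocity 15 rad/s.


Given: m = 4 kg, r = 3 m, omega = 15 rad/s
For a point mass: I = m*r^2
I = 4*3^2 = 4*9 = 36
L = I*omega = 36*15
L = 540 kg*m^2/s

540 kg*m^2/s


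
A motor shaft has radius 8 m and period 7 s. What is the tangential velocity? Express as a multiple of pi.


Given: radius r = 8 m, period T = 7 s
Using v = 2*pi*r / T
v = 2*pi*8 / 7
v = 16*pi / 7
v = 16/7*pi m/s

16/7*pi m/s


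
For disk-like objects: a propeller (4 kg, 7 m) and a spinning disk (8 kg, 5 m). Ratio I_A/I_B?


Given: M1=4 kg, R1=7 m, M2=8 kg, R2=5 m
For a disk: I = (1/2)*M*R^2, so I_A/I_B = (M1*R1^2)/(M2*R2^2)
M1*R1^2 = 4*49 = 196
M2*R2^2 = 8*25 = 200
I_A/I_B = 196/200 = 49/50

49/50


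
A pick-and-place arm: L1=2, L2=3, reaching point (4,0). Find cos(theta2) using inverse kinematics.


Given: L1 = 2, L2 = 3, target (x, y) = (4, 0)
Using cos(theta2) = (x^2 + y^2 - L1^2 - L2^2) / (2*L1*L2)
x^2 + y^2 = 4^2 + 0 = 16
L1^2 + L2^2 = 4 + 9 = 13
Numerator = 16 - 13 = 3
Denominator = 2*2*3 = 12
cos(theta2) = 3/12 = 1/4

1/4


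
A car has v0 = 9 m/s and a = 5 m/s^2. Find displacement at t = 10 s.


Given: v0 = 9 m/s, a = 5 m/s^2, t = 10 s
Using s = v0*t + (1/2)*a*t^2
s = 9*10 + (1/2)*5*10^2
s = 90 + (1/2)*500
s = 90 + 250
s = 340

340 m


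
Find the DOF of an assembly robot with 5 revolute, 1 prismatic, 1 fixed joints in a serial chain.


Given: serial robot with 5 revolute, 1 prismatic, 1 fixed joints
DOF contribution per joint type: revolute=1, prismatic=1, spherical=3, fixed=0
DOF = 5*1 + 1*1 + 1*0
DOF = 6

6


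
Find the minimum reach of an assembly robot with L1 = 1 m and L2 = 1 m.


Given: L1 = 1 m, L2 = 1 m
For a 2-link planar arm, min reach = |L1 - L2| (second link folded back)
Min reach = |1 - 1|
Min reach = 0 m

0 m


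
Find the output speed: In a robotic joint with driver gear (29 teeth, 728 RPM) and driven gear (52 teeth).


Given: N1 = 29 teeth, w1 = 728 RPM, N2 = 52 teeth
Using N1*w1 = N2*w2
w2 = N1*w1 / N2
w2 = 29*728 / 52
w2 = 21112 / 52
w2 = 406 RPM

406 RPM


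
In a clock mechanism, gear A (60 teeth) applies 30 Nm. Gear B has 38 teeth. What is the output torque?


Given: N1 = 60, N2 = 38, T1 = 30 Nm
Using T2/T1 = N2/N1
T2 = T1 * N2 / N1
T2 = 30 * 38 / 60
T2 = 1140 / 60
T2 = 19 Nm

19 Nm


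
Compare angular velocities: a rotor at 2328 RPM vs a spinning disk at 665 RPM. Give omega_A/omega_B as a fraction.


Given: RPM_A = 2328, RPM_B = 665
omega = 2*pi*RPM/60, so omega_A/omega_B = RPM_A / RPM_B
omega_A/omega_B = 2328 / 665
omega_A/omega_B = 2328/665

2328/665


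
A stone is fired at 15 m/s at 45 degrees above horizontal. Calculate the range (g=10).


Given: v0 = 15 m/s, theta = 45 deg, g = 10 m/s^2
sin(2*45) = sin(90) = 1
Using R = v0^2 * sin(2*theta) / g
R = 15^2 * 1 / 10
R = 225 / 10
R = 45/2 m

45/2 m


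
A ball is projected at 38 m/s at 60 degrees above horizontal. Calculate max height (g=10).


Given: v0 = 38 m/s, theta = 60 deg, g = 10 m/s^2
sin^2(60) = 3/4
Using H = v0^2 * sin^2(theta) / (2*g)
H = 38^2 * 3/4 / (2*10)
H = 1444 * 3/4 / 20
H = 1083 / 20
H = 1083/20 m

1083/20 m


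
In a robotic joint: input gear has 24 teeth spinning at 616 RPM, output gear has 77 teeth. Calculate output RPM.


Given: N1 = 24 teeth, w1 = 616 RPM, N2 = 77 teeth
Using N1*w1 = N2*w2
w2 = N1*w1 / N2
w2 = 24*616 / 77
w2 = 14784 / 77
w2 = 192 RPM

192 RPM


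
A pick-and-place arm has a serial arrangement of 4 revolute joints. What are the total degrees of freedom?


Given: serial robot with 4 revolute joints
DOF contribution per joint type: revolute=1, prismatic=1, spherical=3, fixed=0
DOF = 4*1
DOF = 4

4


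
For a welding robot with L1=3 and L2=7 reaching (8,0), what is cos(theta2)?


Given: L1 = 3, L2 = 7, target (x, y) = (8, 0)
Using cos(theta2) = (x^2 + y^2 - L1^2 - L2^2) / (2*L1*L2)
x^2 + y^2 = 8^2 + 0 = 64
L1^2 + L2^2 = 9 + 49 = 58
Numerator = 64 - 58 = 6
Denominator = 2*3*7 = 42
cos(theta2) = 6/42 = 1/7

1/7


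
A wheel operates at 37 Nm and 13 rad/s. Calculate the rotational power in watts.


Given: tau = 37 Nm, omega = 13 rad/s
Using P = tau * omega
P = 37 * 13
P = 481 W

481 W


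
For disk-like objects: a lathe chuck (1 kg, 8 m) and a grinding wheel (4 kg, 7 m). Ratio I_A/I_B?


Given: M1=1 kg, R1=8 m, M2=4 kg, R2=7 m
For a disk: I = (1/2)*M*R^2, so I_A/I_B = (M1*R1^2)/(M2*R2^2)
M1*R1^2 = 1*64 = 64
M2*R2^2 = 4*49 = 196
I_A/I_B = 64/196 = 16/49

16/49


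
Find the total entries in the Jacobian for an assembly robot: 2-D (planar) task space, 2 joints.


Given: task space dimension = 2, joints = 2
Jacobian is a 2 x 2 matrix
Total entries = rows * columns
Total = 2 * 2
Total = 4

4


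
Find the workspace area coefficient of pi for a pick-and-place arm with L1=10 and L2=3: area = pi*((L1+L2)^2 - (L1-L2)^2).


Given: L1 = 10, L2 = 3
(L1+L2)^2 = (13)^2 = 169
(L1-L2)^2 = (7)^2 = 49
Difference = 169 - 49 = 120
This equals 4*L1*L2 = 4*10*3 = 120
Workspace area = 120*pi

120


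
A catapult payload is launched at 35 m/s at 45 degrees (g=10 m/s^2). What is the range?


Given: v0 = 35 m/s, theta = 45 deg, g = 10 m/s^2
sin(2*45) = sin(90) = 1
Using R = v0^2 * sin(2*theta) / g
R = 35^2 * 1 / 10
R = 1225 / 10
R = 245/2 m

245/2 m


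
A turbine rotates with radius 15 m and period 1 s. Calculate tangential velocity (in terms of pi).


Given: radius r = 15 m, period T = 1 s
Using v = 2*pi*r / T
v = 2*pi*15 / 1
v = 30*pi / 1
v = 30*pi m/s

30*pi m/s


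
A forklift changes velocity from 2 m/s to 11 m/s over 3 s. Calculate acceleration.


Given: initial velocity v0 = 2 m/s, final velocity v = 11 m/s, time t = 3 s
Using a = (v - v0) / t
a = (11 - 2) / 3
a = 9 / 3
a = 3 m/s^2

3 m/s^2


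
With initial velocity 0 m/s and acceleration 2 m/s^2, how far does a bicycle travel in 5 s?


Given: v0 = 0 m/s, a = 2 m/s^2, t = 5 s
Using s = v0*t + (1/2)*a*t^2
s = 0*5 + (1/2)*2*5^2
s = 0 + (1/2)*50
s = 0 + 25
s = 25

25 m


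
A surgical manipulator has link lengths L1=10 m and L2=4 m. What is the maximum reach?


Given: L1 = 10 m, L2 = 4 m
For a 2-link planar arm, max reach = L1 + L2 (fully extended)
Max reach = 10 + 4
Max reach = 14 m

14 m


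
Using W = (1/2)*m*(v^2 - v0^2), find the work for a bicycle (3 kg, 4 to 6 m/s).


Given: m = 3 kg, v0 = 4 m/s, v = 6 m/s
Using W = (1/2)*m*(v^2 - v0^2)
v^2 = 6^2 = 36
v0^2 = 4^2 = 16
v^2 - v0^2 = 36 - 16 = 20
W = (1/2)*3*20 = 30 J

30 J


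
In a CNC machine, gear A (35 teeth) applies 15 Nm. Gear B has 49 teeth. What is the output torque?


Given: N1 = 35, N2 = 49, T1 = 15 Nm
Using T2/T1 = N2/N1
T2 = T1 * N2 / N1
T2 = 15 * 49 / 35
T2 = 735 / 35
T2 = 21 Nm

21 Nm


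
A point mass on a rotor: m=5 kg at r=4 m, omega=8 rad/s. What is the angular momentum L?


Given: m = 5 kg, r = 4 m, omega = 8 rad/s
For a point mass: I = m*r^2
I = 5*4^2 = 5*16 = 80
L = I*omega = 80*8
L = 640 kg*m^2/s

640 kg*m^2/s


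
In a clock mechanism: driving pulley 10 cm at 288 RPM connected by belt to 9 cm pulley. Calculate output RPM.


Given: D1 = 10 cm, w1 = 288 RPM, D2 = 9 cm
Using D1*w1 = D2*w2
w2 = D1*w1 / D2
w2 = 10*288 / 9
w2 = 2880 / 9
w2 = 320 RPM

320 RPM


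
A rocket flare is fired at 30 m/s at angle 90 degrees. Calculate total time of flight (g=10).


Given: v0 = 30 m/s, theta = 90 deg, g = 10 m/s^2
sin(90) = 1
Using T = 2*v0*sin(theta) / g
T = 2*30*1 / 10
T = 60 / 10
T = 6 s

6 s


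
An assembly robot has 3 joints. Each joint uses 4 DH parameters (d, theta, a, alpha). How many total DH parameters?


Given: 3 joints, 4 DH parameters per joint (d, theta, a, alpha)
Total DH parameters = number_of_joints * 4
Total = 3 * 4
Total = 12

12


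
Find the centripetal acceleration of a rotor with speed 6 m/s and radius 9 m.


Given: v = 6 m/s, r = 9 m
Using a_c = v^2 / r
a_c = 6^2 / 9
a_c = 36 / 9
a_c = 4 m/s^2

4 m/s^2


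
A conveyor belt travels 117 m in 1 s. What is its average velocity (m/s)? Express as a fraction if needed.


Given: distance d = 117 m, time t = 1 s
Using v = d / t
v = 117 / 1
v = 117 m/s

117 m/s


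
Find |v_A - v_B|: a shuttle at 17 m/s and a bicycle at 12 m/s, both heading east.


Given: v_A = 17 m/s east, v_B = 12 m/s east
Both move in the same direction; relative speed = |v_A - v_B|
|17 - 12| = |5|
= 5 m/s

5 m/s


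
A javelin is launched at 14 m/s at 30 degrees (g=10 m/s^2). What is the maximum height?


Given: v0 = 14 m/s, theta = 30 deg, g = 10 m/s^2
sin^2(30) = 1/4
Using H = v0^2 * sin^2(theta) / (2*g)
H = 14^2 * 1/4 / (2*10)
H = 196 * 1/4 / 20
H = 49 / 20
H = 49/20 m

49/20 m


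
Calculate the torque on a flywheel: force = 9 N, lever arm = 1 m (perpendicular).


Given: F = 9 N, r = 1 m, angle = 90 deg (perpendicular)
Using tau = F * r * sin(90)
sin(90) = 1
tau = 9 * 1 * 1
tau = 9 Nm

9 Nm


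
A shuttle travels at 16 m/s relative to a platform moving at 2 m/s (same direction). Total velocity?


Given: object velocity = 16 m/s, platform velocity = 2 m/s (same direction)
Using classical velocity addition: v_total = v_object + v_platform
v_total = 16 + 2
v_total = 18 m/s

18 m/s


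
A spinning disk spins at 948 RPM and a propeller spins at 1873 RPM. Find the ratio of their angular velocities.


Given: RPM_A = 948, RPM_B = 1873
omega = 2*pi*RPM/60, so omega_A/omega_B = RPM_A / RPM_B
omega_A/omega_B = 948 / 1873
omega_A/omega_B = 948/1873

948/1873


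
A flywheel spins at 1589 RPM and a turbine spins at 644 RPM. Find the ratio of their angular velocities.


Given: RPM_A = 1589, RPM_B = 644
omega = 2*pi*RPM/60, so omega_A/omega_B = RPM_A / RPM_B
omega_A/omega_B = 1589 / 644
omega_A/omega_B = 227/92

227/92


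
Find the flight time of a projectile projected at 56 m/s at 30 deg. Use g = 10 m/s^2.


Given: v0 = 56 m/s, theta = 30 deg, g = 10 m/s^2
sin(30) = 1/2
Using T = 2*v0*sin(theta) / g
T = 2*56*1/2 / 10
T = 56 / 10
T = 28/5 s

28/5 s


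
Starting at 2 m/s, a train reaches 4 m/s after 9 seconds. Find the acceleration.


Given: initial velocity v0 = 2 m/s, final velocity v = 4 m/s, time t = 9 s
Using a = (v - v0) / t
a = (4 - 2) / 9
a = 2 / 9
a = 2/9 m/s^2

2/9 m/s^2


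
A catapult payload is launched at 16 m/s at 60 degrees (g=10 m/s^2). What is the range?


Given: v0 = 16 m/s, theta = 60 deg, g = 10 m/s^2
sin(2*60) = sin(120) = sqrt(3)/2
Using R = v0^2 * sin(2*theta) / g
R = 16^2 * (sqrt(3)/2) / 10
R = 256 * sqrt(3) / 20
R = 64/5*sqrt(3) m

64/5*sqrt(3) m


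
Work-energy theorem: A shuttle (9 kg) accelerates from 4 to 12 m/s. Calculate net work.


Given: m = 9 kg, v0 = 4 m/s, v = 12 m/s
Using W = (1/2)*m*(v^2 - v0^2)
v^2 = 12^2 = 144
v0^2 = 4^2 = 16
v^2 - v0^2 = 144 - 16 = 128
W = (1/2)*9*128 = 576 J

576 J


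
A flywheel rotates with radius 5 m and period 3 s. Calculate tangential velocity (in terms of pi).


Given: radius r = 5 m, period T = 3 s
Using v = 2*pi*r / T
v = 2*pi*5 / 3
v = 10*pi / 3
v = 10/3*pi m/s

10/3*pi m/s


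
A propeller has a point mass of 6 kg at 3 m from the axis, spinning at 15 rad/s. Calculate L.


Given: m = 6 kg, r = 3 m, omega = 15 rad/s
For a point mass: I = m*r^2
I = 6*3^2 = 6*9 = 54
L = I*omega = 54*15
L = 810 kg*m^2/s

810 kg*m^2/s


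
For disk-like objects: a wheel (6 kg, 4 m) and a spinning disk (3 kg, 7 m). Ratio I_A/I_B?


Given: M1=6 kg, R1=4 m, M2=3 kg, R2=7 m
For a disk: I = (1/2)*M*R^2, so I_A/I_B = (M1*R1^2)/(M2*R2^2)
M1*R1^2 = 6*16 = 96
M2*R2^2 = 3*49 = 147
I_A/I_B = 96/147 = 32/49

32/49


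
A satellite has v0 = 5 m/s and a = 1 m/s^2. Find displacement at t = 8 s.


Given: v0 = 5 m/s, a = 1 m/s^2, t = 8 s
Using s = v0*t + (1/2)*a*t^2
s = 5*8 + (1/2)*1*8^2
s = 40 + (1/2)*64
s = 40 + 32
s = 72

72 m


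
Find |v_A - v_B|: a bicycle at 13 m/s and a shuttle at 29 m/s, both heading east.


Given: v_A = 13 m/s east, v_B = 29 m/s east
Both move in the same direction; relative speed = |v_A - v_B|
|13 - 29| = |-16|
= 16 m/s

16 m/s


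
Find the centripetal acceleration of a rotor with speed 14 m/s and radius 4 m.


Given: v = 14 m/s, r = 4 m
Using a_c = v^2 / r
a_c = 14^2 / 4
a_c = 196 / 4
a_c = 49 m/s^2

49 m/s^2


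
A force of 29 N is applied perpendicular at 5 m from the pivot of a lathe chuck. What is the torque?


Given: F = 29 N, r = 5 m, angle = 90 deg (perpendicular)
Using tau = F * r * sin(90)
sin(90) = 1
tau = 29 * 5 * 1
tau = 145 Nm

145 Nm


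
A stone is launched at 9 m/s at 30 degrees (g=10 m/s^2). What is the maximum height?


Given: v0 = 9 m/s, theta = 30 deg, g = 10 m/s^2
sin^2(30) = 1/4
Using H = v0^2 * sin^2(theta) / (2*g)
H = 9^2 * 1/4 / (2*10)
H = 81 * 1/4 / 20
H = 81/4 / 20
H = 81/80 m

81/80 m


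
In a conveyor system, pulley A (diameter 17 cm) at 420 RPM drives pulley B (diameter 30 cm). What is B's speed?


Given: D1 = 17 cm, w1 = 420 RPM, D2 = 30 cm
Using D1*w1 = D2*w2
w2 = D1*w1 / D2
w2 = 17*420 / 30
w2 = 7140 / 30
w2 = 238 RPM

238 RPM


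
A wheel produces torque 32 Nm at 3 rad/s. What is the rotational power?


Given: tau = 32 Nm, omega = 3 rad/s
Using P = tau * omega
P = 32 * 3
P = 96 W

96 W


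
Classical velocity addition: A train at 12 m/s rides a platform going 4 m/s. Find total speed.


Given: object velocity = 12 m/s, platform velocity = 4 m/s (same direction)
Using classical velocity addition: v_total = v_object + v_platform
v_total = 12 + 4
v_total = 16 m/s

16 m/s


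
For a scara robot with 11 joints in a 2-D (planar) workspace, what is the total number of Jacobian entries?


Given: task space dimension = 2, joints = 11
Jacobian is a 2 x 11 matrix
Total entries = rows * columns
Total = 2 * 11
Total = 22

22


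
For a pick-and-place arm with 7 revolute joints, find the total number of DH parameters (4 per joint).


Given: 7 joints, 4 DH parameters per joint (d, theta, a, alpha)
Total DH parameters = number_of_joints * 4
Total = 7 * 4
Total = 28

28


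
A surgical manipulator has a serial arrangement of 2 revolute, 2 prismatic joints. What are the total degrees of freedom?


Given: serial robot with 2 revolute, 2 prismatic joints
DOF contribution per joint type: revolute=1, prismatic=1, spherical=3, fixed=0
DOF = 2*1 + 2*1
DOF = 4

4


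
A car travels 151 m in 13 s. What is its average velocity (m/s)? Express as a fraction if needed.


Given: distance d = 151 m, time t = 13 s
Using v = d / t
v = 151 / 13
v = 151/13 m/s

151/13 m/s


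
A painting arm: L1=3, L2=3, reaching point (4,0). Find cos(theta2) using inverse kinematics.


Given: L1 = 3, L2 = 3, target (x, y) = (4, 0)
Using cos(theta2) = (x^2 + y^2 - L1^2 - L2^2) / (2*L1*L2)
x^2 + y^2 = 4^2 + 0 = 16
L1^2 + L2^2 = 9 + 9 = 18
Numerator = 16 - 18 = -2
Denominator = 2*3*3 = 18
cos(theta2) = -2/18 = -1/9

-1/9


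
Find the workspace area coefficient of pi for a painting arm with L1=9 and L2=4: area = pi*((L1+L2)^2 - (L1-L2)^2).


Given: L1 = 9, L2 = 4
(L1+L2)^2 = (13)^2 = 169
(L1-L2)^2 = (5)^2 = 25
Difference = 169 - 25 = 144
This equals 4*L1*L2 = 4*9*4 = 144
Workspace area = 144*pi

144


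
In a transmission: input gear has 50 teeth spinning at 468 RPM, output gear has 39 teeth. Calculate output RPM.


Given: N1 = 50 teeth, w1 = 468 RPM, N2 = 39 teeth
Using N1*w1 = N2*w2
w2 = N1*w1 / N2
w2 = 50*468 / 39
w2 = 23400 / 39
w2 = 600 RPM

600 RPM


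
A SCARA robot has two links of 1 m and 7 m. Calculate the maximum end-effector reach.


Given: L1 = 1 m, L2 = 7 m
For a 2-link planar arm, max reach = L1 + L2 (fully extended)
Max reach = 1 + 7
Max reach = 8 m

8 m


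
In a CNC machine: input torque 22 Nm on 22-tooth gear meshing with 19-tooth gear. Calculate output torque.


Given: N1 = 22, N2 = 19, T1 = 22 Nm
Using T2/T1 = N2/N1
T2 = T1 * N2 / N1
T2 = 22 * 19 / 22
T2 = 418 / 22
T2 = 19 Nm

19 Nm


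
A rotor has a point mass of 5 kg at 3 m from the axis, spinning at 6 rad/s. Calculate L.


Given: m = 5 kg, r = 3 m, omega = 6 rad/s
For a point mass: I = m*r^2
I = 5*3^2 = 5*9 = 45
L = I*omega = 45*6
L = 270 kg*m^2/s

270 kg*m^2/s


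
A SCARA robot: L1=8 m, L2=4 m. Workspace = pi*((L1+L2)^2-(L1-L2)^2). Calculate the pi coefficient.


Given: L1 = 8, L2 = 4
(L1+L2)^2 = (12)^2 = 144
(L1-L2)^2 = (4)^2 = 16
Difference = 144 - 16 = 128
This equals 4*L1*L2 = 4*8*4 = 128
Workspace area = 128*pi

128


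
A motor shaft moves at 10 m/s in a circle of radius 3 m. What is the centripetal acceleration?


Given: v = 10 m/s, r = 3 m
Using a_c = v^2 / r
a_c = 10^2 / 3
a_c = 100 / 3
a_c = 100/3 m/s^2

100/3 m/s^2


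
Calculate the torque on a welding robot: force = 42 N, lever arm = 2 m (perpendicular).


Given: F = 42 N, r = 2 m, angle = 90 deg (perpendicular)
Using tau = F * r * sin(90)
sin(90) = 1
tau = 42 * 2 * 1
tau = 84 Nm

84 Nm


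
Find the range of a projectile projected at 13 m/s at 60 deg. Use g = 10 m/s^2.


Given: v0 = 13 m/s, theta = 60 deg, g = 10 m/s^2
sin(2*60) = sin(120) = sqrt(3)/2
Using R = v0^2 * sin(2*theta) / g
R = 13^2 * (sqrt(3)/2) / 10
R = 169 * sqrt(3) / 20
R = 169/20*sqrt(3) m

169/20*sqrt(3) m


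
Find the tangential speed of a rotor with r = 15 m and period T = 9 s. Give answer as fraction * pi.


Given: radius r = 15 m, period T = 9 s
Using v = 2*pi*r / T
v = 2*pi*15 / 9
v = 30*pi / 9
v = 10/3*pi m/s

10/3*pi m/s


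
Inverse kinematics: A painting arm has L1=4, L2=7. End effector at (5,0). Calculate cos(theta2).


Given: L1 = 4, L2 = 7, target (x, y) = (5, 0)
Using cos(theta2) = (x^2 + y^2 - L1^2 - L2^2) / (2*L1*L2)
x^2 + y^2 = 5^2 + 0 = 25
L1^2 + L2^2 = 16 + 49 = 65
Numerator = 25 - 65 = -40
Denominator = 2*4*7 = 56
cos(theta2) = -40/56 = -5/7

-5/7


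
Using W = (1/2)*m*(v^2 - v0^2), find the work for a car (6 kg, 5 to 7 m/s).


Given: m = 6 kg, v0 = 5 m/s, v = 7 m/s
Using W = (1/2)*m*(v^2 - v0^2)
v^2 = 7^2 = 49
v0^2 = 5^2 = 25
v^2 - v0^2 = 49 - 25 = 24
W = (1/2)*6*24 = 72 J

72 J


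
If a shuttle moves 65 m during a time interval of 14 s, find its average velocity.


Given: distance d = 65 m, time t = 14 s
Using v = d / t
v = 65 / 14
v = 65/14 m/s

65/14 m/s


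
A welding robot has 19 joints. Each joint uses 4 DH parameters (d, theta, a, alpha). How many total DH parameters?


Given: 19 joints, 4 DH parameters per joint (d, theta, a, alpha)
Total DH parameters = number_of_joints * 4
Total = 19 * 4
Total = 76

76


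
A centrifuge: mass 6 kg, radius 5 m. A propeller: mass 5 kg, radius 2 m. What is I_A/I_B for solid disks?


Given: M1=6 kg, R1=5 m, M2=5 kg, R2=2 m
For a disk: I = (1/2)*M*R^2, so I_A/I_B = (M1*R1^2)/(M2*R2^2)
M1*R1^2 = 6*25 = 150
M2*R2^2 = 5*4 = 20
I_A/I_B = 150/20 = 15/2

15/2


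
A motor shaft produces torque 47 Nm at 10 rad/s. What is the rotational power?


Given: tau = 47 Nm, omega = 10 rad/s
Using P = tau * omega
P = 47 * 10
P = 470 W

470 W


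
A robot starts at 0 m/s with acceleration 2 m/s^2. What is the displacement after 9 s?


Given: v0 = 0 m/s, a = 2 m/s^2, t = 9 s
Using s = v0*t + (1/2)*a*t^2
s = 0*9 + (1/2)*2*9^2
s = 0 + (1/2)*162
s = 0 + 81
s = 81

81 m


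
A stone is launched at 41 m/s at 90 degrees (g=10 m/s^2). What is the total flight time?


Given: v0 = 41 m/s, theta = 90 deg, g = 10 m/s^2
sin(90) = 1
Using T = 2*v0*sin(theta) / g
T = 2*41*1 / 10
T = 82 / 10
T = 41/5 s

41/5 s


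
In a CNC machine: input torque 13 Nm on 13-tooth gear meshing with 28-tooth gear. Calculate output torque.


Given: N1 = 13, N2 = 28, T1 = 13 Nm
Using T2/T1 = N2/N1
T2 = T1 * N2 / N1
T2 = 13 * 28 / 13
T2 = 364 / 13
T2 = 28 Nm

28 Nm


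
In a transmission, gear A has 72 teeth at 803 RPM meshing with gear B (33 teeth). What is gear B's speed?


Given: N1 = 72 teeth, w1 = 803 RPM, N2 = 33 teeth
Using N1*w1 = N2*w2
w2 = N1*w1 / N2
w2 = 72*803 / 33
w2 = 57816 / 33
w2 = 1752 RPM

1752 RPM


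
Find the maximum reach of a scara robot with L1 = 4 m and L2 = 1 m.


Given: L1 = 4 m, L2 = 1 m
For a 2-link planar arm, max reach = L1 + L2 (fully extended)
Max reach = 4 + 1
Max reach = 5 m

5 m


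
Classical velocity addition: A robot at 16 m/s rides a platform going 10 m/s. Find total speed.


Given: object velocity = 16 m/s, platform velocity = 10 m/s (same direction)
Using classical velocity addition: v_total = v_object + v_platform
v_total = 16 + 10
v_total = 26 m/s

26 m/s


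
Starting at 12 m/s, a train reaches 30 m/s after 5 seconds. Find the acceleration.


Given: initial velocity v0 = 12 m/s, final velocity v = 30 m/s, time t = 5 s
Using a = (v - v0) / t
a = (30 - 12) / 5
a = 18 / 5
a = 18/5 m/s^2

18/5 m/s^2


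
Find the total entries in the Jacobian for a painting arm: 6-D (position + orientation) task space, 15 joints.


Given: task space dimension = 6, joints = 15
Jacobian is a 6 x 15 matrix
Total entries = rows * columns
Total = 6 * 15
Total = 90

90


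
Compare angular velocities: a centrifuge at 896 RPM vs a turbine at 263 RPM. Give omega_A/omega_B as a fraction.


Given: RPM_A = 896, RPM_B = 263
omega = 2*pi*RPM/60, so omega_A/omega_B = RPM_A / RPM_B
omega_A/omega_B = 896 / 263
omega_A/omega_B = 896/263

896/263


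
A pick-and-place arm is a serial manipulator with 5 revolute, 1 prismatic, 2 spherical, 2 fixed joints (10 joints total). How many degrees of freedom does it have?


Given: serial robot with 5 revolute, 1 prismatic, 2 spherical, 2 fixed joints
DOF contribution per joint type: revolute=1, prismatic=1, spherical=3, fixed=0
DOF = 5*1 + 1*1 + 2*3 + 2*0
DOF = 12

12


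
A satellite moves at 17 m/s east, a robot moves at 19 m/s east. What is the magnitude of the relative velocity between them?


Given: v_A = 17 m/s east, v_B = 19 m/s east
Both move in the same direction; relative speed = |v_A - v_B|
|17 - 19| = |-2|
= 2 m/s

2 m/s


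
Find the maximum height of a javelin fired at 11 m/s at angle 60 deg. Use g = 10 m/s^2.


Given: v0 = 11 m/s, theta = 60 deg, g = 10 m/s^2
sin^2(60) = 3/4
Using H = v0^2 * sin^2(theta) / (2*g)
H = 11^2 * 3/4 / (2*10)
H = 121 * 3/4 / 20
H = 363/4 / 20
H = 363/80 m

363/80 m


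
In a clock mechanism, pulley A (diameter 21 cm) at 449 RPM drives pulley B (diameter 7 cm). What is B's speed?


Given: D1 = 21 cm, w1 = 449 RPM, D2 = 7 cm
Using D1*w1 = D2*w2
w2 = D1*w1 / D2
w2 = 21*449 / 7
w2 = 9429 / 7
w2 = 1347 RPM

1347 RPM


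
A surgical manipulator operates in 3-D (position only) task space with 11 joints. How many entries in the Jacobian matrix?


Given: task space dimension = 3, joints = 11
Jacobian is a 3 x 11 matrix
Total entries = rows * columns
Total = 3 * 11
Total = 33

33


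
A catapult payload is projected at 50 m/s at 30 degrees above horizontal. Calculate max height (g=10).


Given: v0 = 50 m/s, theta = 30 deg, g = 10 m/s^2
sin^2(30) = 1/4
Using H = v0^2 * sin^2(theta) / (2*g)
H = 50^2 * 1/4 / (2*10)
H = 2500 * 1/4 / 20
H = 625 / 20
H = 125/4 m

125/4 m


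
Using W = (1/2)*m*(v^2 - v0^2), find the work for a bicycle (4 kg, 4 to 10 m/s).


Given: m = 4 kg, v0 = 4 m/s, v = 10 m/s
Using W = (1/2)*m*(v^2 - v0^2)
v^2 = 10^2 = 100
v0^2 = 4^2 = 16
v^2 - v0^2 = 100 - 16 = 84
W = (1/2)*4*84 = 168 J

168 J


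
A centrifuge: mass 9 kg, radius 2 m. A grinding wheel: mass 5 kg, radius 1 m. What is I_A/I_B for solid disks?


Given: M1=9 kg, R1=2 m, M2=5 kg, R2=1 m
For a disk: I = (1/2)*M*R^2, so I_A/I_B = (M1*R1^2)/(M2*R2^2)
M1*R1^2 = 9*4 = 36
M2*R2^2 = 5*1 = 5
I_A/I_B = 36/5 = 36/5

36/5


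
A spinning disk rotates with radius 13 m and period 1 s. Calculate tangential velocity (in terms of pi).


Given: radius r = 13 m, period T = 1 s
Using v = 2*pi*r / T
v = 2*pi*13 / 1
v = 26*pi / 1
v = 26*pi m/s

26*pi m/s


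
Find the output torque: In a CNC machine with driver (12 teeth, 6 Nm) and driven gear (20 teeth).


Given: N1 = 12, N2 = 20, T1 = 6 Nm
Using T2/T1 = N2/N1
T2 = T1 * N2 / N1
T2 = 6 * 20 / 12
T2 = 120 / 12
T2 = 10 Nm

10 Nm


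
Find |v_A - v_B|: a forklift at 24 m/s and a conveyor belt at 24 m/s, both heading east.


Given: v_A = 24 m/s east, v_B = 24 m/s east
Both move in the same direction; relative speed = |v_A - v_B|
|24 - 24| = |0|
= 0 m/s

0 m/s


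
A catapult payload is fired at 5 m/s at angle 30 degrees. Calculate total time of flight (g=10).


Given: v0 = 5 m/s, theta = 30 deg, g = 10 m/s^2
sin(30) = 1/2
Using T = 2*v0*sin(theta) / g
T = 2*5*1/2 / 10
T = 5 / 10
T = 1/2 s

1/2 s


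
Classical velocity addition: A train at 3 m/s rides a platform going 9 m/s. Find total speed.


Given: object velocity = 3 m/s, platform velocity = 9 m/s (same direction)
Using classical velocity addition: v_total = v_object + v_platform
v_total = 3 + 9
v_total = 12 m/s

12 m/s


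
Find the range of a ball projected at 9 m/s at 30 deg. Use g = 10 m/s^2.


Given: v0 = 9 m/s, theta = 30 deg, g = 10 m/s^2
sin(2*30) = sin(60) = sqrt(3)/2
Using R = v0^2 * sin(2*theta) / g
R = 9^2 * (sqrt(3)/2) / 10
R = 81 * sqrt(3) / 20
R = 81/20*sqrt(3) m

81/20*sqrt(3) m


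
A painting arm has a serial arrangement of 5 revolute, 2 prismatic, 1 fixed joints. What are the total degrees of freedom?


Given: serial robot with 5 revolute, 2 prismatic, 1 fixed joints
DOF contribution per joint type: revolute=1, prismatic=1, spherical=3, fixed=0
DOF = 5*1 + 2*1 + 1*0
DOF = 7

7


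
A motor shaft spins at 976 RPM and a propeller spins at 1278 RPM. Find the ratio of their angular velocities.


Given: RPM_A = 976, RPM_B = 1278
omega = 2*pi*RPM/60, so omega_A/omega_B = RPM_A / RPM_B
omega_A/omega_B = 976 / 1278
omega_A/omega_B = 488/639

488/639


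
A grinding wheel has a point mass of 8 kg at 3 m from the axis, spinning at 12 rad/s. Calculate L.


Given: m = 8 kg, r = 3 m, omega = 12 rad/s
For a point mass: I = m*r^2
I = 8*3^2 = 8*9 = 72
L = I*omega = 72*12
L = 864 kg*m^2/s

864 kg*m^2/s


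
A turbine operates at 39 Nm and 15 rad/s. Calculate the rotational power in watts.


Given: tau = 39 Nm, omega = 15 rad/s
Using P = tau * omega
P = 39 * 15
P = 585 W

585 W


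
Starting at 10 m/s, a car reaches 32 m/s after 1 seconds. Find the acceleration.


Given: initial velocity v0 = 10 m/s, final velocity v = 32 m/s, time t = 1 s
Using a = (v - v0) / t
a = (32 - 10) / 1
a = 22 / 1
a = 22 m/s^2

22 m/s^2


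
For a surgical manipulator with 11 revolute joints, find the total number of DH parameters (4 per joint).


Given: 11 joints, 4 DH parameters per joint (d, theta, a, alpha)
Total DH parameters = number_of_joints * 4
Total = 11 * 4
Total = 44

44


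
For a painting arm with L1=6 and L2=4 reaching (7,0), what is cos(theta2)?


Given: L1 = 6, L2 = 4, target (x, y) = (7, 0)
Using cos(theta2) = (x^2 + y^2 - L1^2 - L2^2) / (2*L1*L2)
x^2 + y^2 = 7^2 + 0 = 49
L1^2 + L2^2 = 36 + 16 = 52
Numerator = 49 - 52 = -3
Denominator = 2*6*4 = 48
cos(theta2) = -3/48 = -1/16

-1/16


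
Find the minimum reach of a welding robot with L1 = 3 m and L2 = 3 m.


Given: L1 = 3 m, L2 = 3 m
For a 2-link planar arm, min reach = |L1 - L2| (second link folded back)
Min reach = |3 - 3|
Min reach = 0 m

0 m


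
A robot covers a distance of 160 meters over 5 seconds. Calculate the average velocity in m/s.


Given: distance d = 160 m, time t = 5 s
Using v = d / t
v = 160 / 5
v = 32 m/s

32 m/s


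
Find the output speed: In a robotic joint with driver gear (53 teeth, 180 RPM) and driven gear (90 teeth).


Given: N1 = 53 teeth, w1 = 180 RPM, N2 = 90 teeth
Using N1*w1 = N2*w2
w2 = N1*w1 / N2
w2 = 53*180 / 90
w2 = 9540 / 90
w2 = 106 RPM

106 RPM


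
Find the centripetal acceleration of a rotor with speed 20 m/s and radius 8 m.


Given: v = 20 m/s, r = 8 m
Using a_c = v^2 / r
a_c = 20^2 / 8
a_c = 400 / 8
a_c = 50 m/s^2

50 m/s^2


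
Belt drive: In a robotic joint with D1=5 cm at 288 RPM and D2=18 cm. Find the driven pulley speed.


Given: D1 = 5 cm, w1 = 288 RPM, D2 = 18 cm
Using D1*w1 = D2*w2
w2 = D1*w1 / D2
w2 = 5*288 / 18
w2 = 1440 / 18
w2 = 80 RPM

80 RPM


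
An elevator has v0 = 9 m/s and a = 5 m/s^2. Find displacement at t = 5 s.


Given: v0 = 9 m/s, a = 5 m/s^2, t = 5 s
Using s = v0*t + (1/2)*a*t^2
s = 9*5 + (1/2)*5*5^2
s = 45 + (1/2)*125
s = 45 + 125/2
s = 215/2

215/2 m


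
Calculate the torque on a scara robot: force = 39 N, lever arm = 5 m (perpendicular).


Given: F = 39 N, r = 5 m, angle = 90 deg (perpendicular)
Using tau = F * r * sin(90)
sin(90) = 1
tau = 39 * 5 * 1
tau = 195 Nm

195 Nm


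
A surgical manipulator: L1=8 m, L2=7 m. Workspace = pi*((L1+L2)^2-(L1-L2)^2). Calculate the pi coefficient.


Given: L1 = 8, L2 = 7
(L1+L2)^2 = (15)^2 = 225
(L1-L2)^2 = (1)^2 = 1
Difference = 225 - 1 = 224
This equals 4*L1*L2 = 4*8*7 = 224
Workspace area = 224*pi

224


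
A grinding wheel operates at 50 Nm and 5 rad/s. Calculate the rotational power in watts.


Given: tau = 50 Nm, omega = 5 rad/s
Using P = tau * omega
P = 50 * 5
P = 250 W

250 W


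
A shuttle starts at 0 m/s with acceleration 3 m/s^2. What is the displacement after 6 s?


Given: v0 = 0 m/s, a = 3 m/s^2, t = 6 s
Using s = v0*t + (1/2)*a*t^2
s = 0*6 + (1/2)*3*6^2
s = 0 + (1/2)*108
s = 0 + 54
s = 54

54 m


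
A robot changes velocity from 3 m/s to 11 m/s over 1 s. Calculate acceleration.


Given: initial velocity v0 = 3 m/s, final velocity v = 11 m/s, time t = 1 s
Using a = (v - v0) / t
a = (11 - 3) / 1
a = 8 / 1
a = 8 m/s^2

8 m/s^2


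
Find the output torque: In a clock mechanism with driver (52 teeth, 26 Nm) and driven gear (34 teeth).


Given: N1 = 52, N2 = 34, T1 = 26 Nm
Using T2/T1 = N2/N1
T2 = T1 * N2 / N1
T2 = 26 * 34 / 52
T2 = 884 / 52
T2 = 17 Nm

17 Nm


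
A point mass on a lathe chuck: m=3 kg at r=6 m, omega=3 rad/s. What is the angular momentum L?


Given: m = 3 kg, r = 6 m, omega = 3 rad/s
For a point mass: I = m*r^2
I = 3*6^2 = 3*36 = 108
L = I*omega = 108*3
L = 324 kg*m^2/s

324 kg*m^2/s


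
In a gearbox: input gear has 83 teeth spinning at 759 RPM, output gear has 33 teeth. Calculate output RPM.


Given: N1 = 83 teeth, w1 = 759 RPM, N2 = 33 teeth
Using N1*w1 = N2*w2
w2 = N1*w1 / N2
w2 = 83*759 / 33
w2 = 62997 / 33
w2 = 1909 RPM

1909 RPM


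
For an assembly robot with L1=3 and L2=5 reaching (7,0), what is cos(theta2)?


Given: L1 = 3, L2 = 5, target (x, y) = (7, 0)
Using cos(theta2) = (x^2 + y^2 - L1^2 - L2^2) / (2*L1*L2)
x^2 + y^2 = 7^2 + 0 = 49
L1^2 + L2^2 = 9 + 25 = 34
Numerator = 49 - 34 = 15
Denominator = 2*3*5 = 30
cos(theta2) = 15/30 = 1/2

1/2


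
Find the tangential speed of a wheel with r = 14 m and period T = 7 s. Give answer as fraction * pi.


Given: radius r = 14 m, period T = 7 s
Using v = 2*pi*r / T
v = 2*pi*14 / 7
v = 28*pi / 7
v = 4*pi m/s

4*pi m/s


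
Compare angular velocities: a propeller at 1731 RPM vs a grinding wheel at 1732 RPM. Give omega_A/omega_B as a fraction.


Given: RPM_A = 1731, RPM_B = 1732
omega = 2*pi*RPM/60, so omega_A/omega_B = RPM_A / RPM_B
omega_A/omega_B = 1731 / 1732
omega_A/omega_B = 1731/1732

1731/1732


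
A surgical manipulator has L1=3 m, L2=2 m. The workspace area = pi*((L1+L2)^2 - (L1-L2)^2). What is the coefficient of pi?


Given: L1 = 3, L2 = 2
(L1+L2)^2 = (5)^2 = 25
(L1-L2)^2 = (1)^2 = 1
Difference = 25 - 1 = 24
This equals 4*L1*L2 = 4*3*2 = 24
Workspace area = 24*pi

24


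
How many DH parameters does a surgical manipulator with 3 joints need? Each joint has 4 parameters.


Given: 3 joints, 4 DH parameters per joint (d, theta, a, alpha)
Total DH parameters = number_of_joints * 4
Total = 3 * 4
Total = 12

12


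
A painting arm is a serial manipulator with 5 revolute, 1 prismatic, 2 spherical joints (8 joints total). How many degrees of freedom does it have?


Given: serial robot with 5 revolute, 1 prismatic, 2 spherical joints
DOF contribution per joint type: revolute=1, prismatic=1, spherical=3, fixed=0
DOF = 5*1 + 1*1 + 2*3
DOF = 12

12


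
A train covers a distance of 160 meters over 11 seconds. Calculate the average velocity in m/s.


Given: distance d = 160 m, time t = 11 s
Using v = d / t
v = 160 / 11
v = 160/11 m/s

160/11 m/s


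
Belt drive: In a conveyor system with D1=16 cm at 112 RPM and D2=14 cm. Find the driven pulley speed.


Given: D1 = 16 cm, w1 = 112 RPM, D2 = 14 cm
Using D1*w1 = D2*w2
w2 = D1*w1 / D2
w2 = 16*112 / 14
w2 = 1792 / 14
w2 = 128 RPM

128 RPM


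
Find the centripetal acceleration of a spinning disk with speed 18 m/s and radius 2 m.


Given: v = 18 m/s, r = 2 m
Using a_c = v^2 / r
a_c = 18^2 / 2
a_c = 324 / 2
a_c = 162 m/s^2

162 m/s^2


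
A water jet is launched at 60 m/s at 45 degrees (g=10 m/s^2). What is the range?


Given: v0 = 60 m/s, theta = 45 deg, g = 10 m/s^2
sin(2*45) = sin(90) = 1
Using R = v0^2 * sin(2*theta) / g
R = 60^2 * 1 / 10
R = 3600 / 10
R = 360 m

360 m


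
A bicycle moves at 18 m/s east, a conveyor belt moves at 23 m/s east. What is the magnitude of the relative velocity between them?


Given: v_A = 18 m/s east, v_B = 23 m/s east
Both move in the same direction; relative speed = |v_A - v_B|
|18 - 23| = |-5|
= 5 m/s

5 m/s


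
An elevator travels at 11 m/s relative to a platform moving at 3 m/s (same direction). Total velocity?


Given: object velocity = 11 m/s, platform velocity = 3 m/s (same direction)
Using classical velocity addition: v_total = v_object + v_platform
v_total = 11 + 3
v_total = 14 m/s

14 m/s


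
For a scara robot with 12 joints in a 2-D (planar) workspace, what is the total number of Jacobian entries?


Given: task space dimension = 2, joints = 12
Jacobian is a 2 x 12 matrix
Total entries = rows * columns
Total = 2 * 12
Total = 24

24


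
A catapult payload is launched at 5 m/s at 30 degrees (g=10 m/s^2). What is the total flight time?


Given: v0 = 5 m/s, theta = 30 deg, g = 10 m/s^2
sin(30) = 1/2
Using T = 2*v0*sin(theta) / g
T = 2*5*1/2 / 10
T = 5 / 10
T = 1/2 s

1/2 s


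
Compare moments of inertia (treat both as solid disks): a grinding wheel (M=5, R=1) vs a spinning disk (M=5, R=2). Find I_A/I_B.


Given: M1=5 kg, R1=1 m, M2=5 kg, R2=2 m
For a disk: I = (1/2)*M*R^2, so I_A/I_B = (M1*R1^2)/(M2*R2^2)
M1*R1^2 = 5*1 = 5
M2*R2^2 = 5*4 = 20
I_A/I_B = 5/20 = 1/4

1/4


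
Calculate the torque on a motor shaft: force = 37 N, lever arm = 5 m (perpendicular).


Given: F = 37 N, r = 5 m, angle = 90 deg (perpendicular)
Using tau = F * r * sin(90)
sin(90) = 1
tau = 37 * 5 * 1
tau = 185 Nm

185 Nm


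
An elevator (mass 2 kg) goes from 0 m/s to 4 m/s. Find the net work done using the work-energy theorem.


Given: m = 2 kg, v0 = 0 m/s, v = 4 m/s
Using W = (1/2)*m*(v^2 - v0^2)
v^2 = 4^2 = 16
v0^2 = 0^2 = 0
v^2 - v0^2 = 16 - 0 = 16
W = (1/2)*2*16 = 16 J

16 J


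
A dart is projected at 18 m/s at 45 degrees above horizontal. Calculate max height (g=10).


Given: v0 = 18 m/s, theta = 45 deg, g = 10 m/s^2
sin^2(45) = 1/2
Using H = v0^2 * sin^2(theta) / (2*g)
H = 18^2 * 1/2 / (2*10)
H = 324 * 1/2 / 20
H = 162 / 20
H = 81/10 m

81/10 m


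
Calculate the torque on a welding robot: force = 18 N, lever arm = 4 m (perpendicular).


Given: F = 18 N, r = 4 m, angle = 90 deg (perpendicular)
Using tau = F * r * sin(90)
sin(90) = 1
tau = 18 * 4 * 1
tau = 72 Nm

72 Nm
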